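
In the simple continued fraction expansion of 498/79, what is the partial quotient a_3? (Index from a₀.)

2

498 = 6·79 + 24   →  a_0 = 6
79 = 3·24 + 7   →  a_1 = 3
24 = 3·7 + 3   →  a_2 = 3
7 = 2·3 + 1   →  a_3 = 2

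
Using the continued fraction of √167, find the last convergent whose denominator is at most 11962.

56447/4368

√167 = [12; 1, 11, 1, 24, …] (period length 4).
Convergents:
  p_0/q_0 = 12/1
  p_1/q_1 = 13/1
  p_2/q_2 = 155/12
  p_3/q_3 = 168/13
  p_4/q_4 = 4187/324
  p_5/q_5 = 4355/337
  p_6/q_6 = 52092/4031
  p_7/q_7 = 56447/4368
  p_8/q_8 = 1406820/108863
q_7 = 4368 ≤ 11962 < 108863 = q_8, so the answer is 56447/4368.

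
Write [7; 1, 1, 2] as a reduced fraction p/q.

Fold from the inside: start with 2/1.
  1 + 1/2 = 3/2
  1 + 2/3 = 5/3
  7 + 3/5 = 38/5

38/5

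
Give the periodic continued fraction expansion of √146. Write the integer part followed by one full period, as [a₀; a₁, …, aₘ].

a₀ = ⌊√146⌋ = 12.

[12; 12, 24]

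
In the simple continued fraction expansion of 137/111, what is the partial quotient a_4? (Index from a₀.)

2

137 = 1·111 + 26   →  a_0 = 1
111 = 4·26 + 7   →  a_1 = 4
26 = 3·7 + 5   →  a_2 = 3
7 = 1·5 + 2   →  a_3 = 1
5 = 2·2 + 1   →  a_4 = 2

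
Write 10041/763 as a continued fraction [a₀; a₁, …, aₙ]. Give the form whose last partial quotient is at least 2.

10041 = 13*763 + 122
763 = 6*122 + 31
122 = 3*31 + 29
31 = 1*29 + 2
29 = 14*2 + 1
2 = 2*1 + 0  (stop)
So 10041/763 = [13; 6, 3, 1, 14, 2].

[13; 6, 3, 1, 14, 2]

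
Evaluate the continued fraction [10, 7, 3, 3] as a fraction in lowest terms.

740/73

Using pₖ = aₖpₖ₋₁ + pₖ₋₂ and qₖ = aₖqₖ₋₁ + qₖ₋₂:
  k=0: a=10, p=10, q=1
  k=1: a=7, p=71, q=7
  k=2: a=3, p=223, q=22
  k=3: a=3, p=740, q=73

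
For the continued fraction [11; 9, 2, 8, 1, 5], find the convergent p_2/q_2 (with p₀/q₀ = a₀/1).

Using pₖ = aₖpₖ₋₁ + pₖ₋₂, qₖ = aₖqₖ₋₁ + qₖ₋₂ (with p₋₁=1, p₋₂=0, q₋₁=0, q₋₂=1):
  k=0: a=11, p=11, q=1
  k=1: a=9, p=100, q=9
  k=2: a=2, p=211, q=19

211/19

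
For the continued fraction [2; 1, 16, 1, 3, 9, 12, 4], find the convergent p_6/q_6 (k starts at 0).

23417/7955

Using pₖ = aₖpₖ₋₁ + pₖ₋₂, qₖ = aₖqₖ₋₁ + qₖ₋₂ (with p₋₁=1, p₋₂=0, q₋₁=0, q₋₂=1):
  k=0: a=2, p=2, q=1
  k=1: a=1, p=3, q=1
  k=2: a=16, p=50, q=17
  k=3: a=1, p=53, q=18
  k=4: a=3, p=209, q=71
  k=5: a=9, p=1934, q=657
  k=6: a=12, p=23417, q=7955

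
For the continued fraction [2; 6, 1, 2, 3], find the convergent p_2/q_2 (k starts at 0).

15/7

Using pₖ = aₖpₖ₋₁ + pₖ₋₂, qₖ = aₖqₖ₋₁ + qₖ₋₂ (with p₋₁=1, p₋₂=0, q₋₁=0, q₋₂=1):
  k=0: a=2, p=2, q=1
  k=1: a=6, p=13, q=6
  k=2: a=1, p=15, q=7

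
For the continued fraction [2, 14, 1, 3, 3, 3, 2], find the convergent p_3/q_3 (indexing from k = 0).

122/59

Using pₖ = aₖpₖ₋₁ + pₖ₋₂, qₖ = aₖqₖ₋₁ + qₖ₋₂ (with p₋₁=1, p₋₂=0, q₋₁=0, q₋₂=1):
  k=0: a=2, p=2, q=1
  k=1: a=14, p=29, q=14
  k=2: a=1, p=31, q=15
  k=3: a=3, p=122, q=59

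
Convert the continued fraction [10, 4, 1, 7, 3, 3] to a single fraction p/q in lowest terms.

Fold from the inside: start with 3/1.
  3 + 1/3 = 10/3
  7 + 3/10 = 73/10
  1 + 10/73 = 83/73
  4 + 73/83 = 405/83
  10 + 83/405 = 4133/405

4133/405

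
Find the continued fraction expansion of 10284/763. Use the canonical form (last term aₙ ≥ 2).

10284 = 13×763 + 365
763 = 2×365 + 33
365 = 11×33 + 2
33 = 16×2 + 1
2 = 2×1 + 0  (stop)
So 10284/763 = [13; 2, 11, 16, 2].

[13; 2, 11, 16, 2]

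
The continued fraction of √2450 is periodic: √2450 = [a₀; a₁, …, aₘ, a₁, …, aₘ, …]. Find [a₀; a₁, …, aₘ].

a₀ = ⌊√2450⌋ = 49.
With m₀=0, d₀=1 and mₖ₊₁ = dₖaₖ − mₖ, dₖ₊₁ = (n − mₖ₊₁²)/dₖ, aₖ₊₁ = ⌊(a₀+mₖ₊₁)/dₖ₊₁⌋:
  k=1: m=49, d=49, a=2
  k=2: m=49, d=1, a=98
d=1 and a=2a₀=98 at k=2, so the next step gives (m, d) = (49, 49) again — its k=1 value — and the period has length 2.

[49; 2, 98]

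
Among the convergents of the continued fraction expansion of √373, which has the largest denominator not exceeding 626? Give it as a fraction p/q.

√373 = [19; 3, 5, 5, 3, 38, …] (period length 5).
Convergents:
  p_0/q_0 = 19/1
  p_1/q_1 = 58/3
  p_2/q_2 = 309/16
  p_3/q_3 = 1603/83
  p_4/q_4 = 5118/265
  p_5/q_5 = 196087/10153
q_4 = 265 ≤ 626 < 10153 = q_5, so the answer is 5118/265.

5118/265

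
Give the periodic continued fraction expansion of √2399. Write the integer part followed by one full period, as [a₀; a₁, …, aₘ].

a₀ = ⌊√2399⌋ = 48.
With m₀=0, d₀=1 and mₖ₊₁ = dₖaₖ − mₖ, dₖ₊₁ = (n − mₖ₊₁²)/dₖ, aₖ₊₁ = ⌊(a₀+mₖ₊₁)/dₖ₊₁⌋:
  k=1: m=48, d=95, a=1
  k=2: m=47, d=2, a=47
  k=3: m=47, d=95, a=1
  k=4: m=48, d=1, a=96
d=1 and a=2a₀=96 at k=4, so the next step gives (m, d) = (48, 95) again — its k=1 value — and the period has length 4.

[48; 1, 47, 1, 96]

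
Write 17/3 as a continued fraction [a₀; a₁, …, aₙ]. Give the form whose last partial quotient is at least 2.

17 = 5·3 + 2
3 = 1·2 + 1
2 = 2·1 + 0  (stop)
So 17/3 = [5; 1, 2].

[5; 1, 2]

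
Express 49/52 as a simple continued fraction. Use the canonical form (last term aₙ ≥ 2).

49 = 0*52 + 49
52 = 1*49 + 3
49 = 16*3 + 1
3 = 3*1 + 0  (stop)
So 49/52 = [0; 1, 16, 3].

[0; 1, 16, 3]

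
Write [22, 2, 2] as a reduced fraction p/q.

Fold from the inside: start with 2/1.
  2 + 1/2 = 5/2
  22 + 2/5 = 112/5

112/5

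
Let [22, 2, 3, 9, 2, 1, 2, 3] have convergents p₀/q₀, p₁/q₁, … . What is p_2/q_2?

157/7

Using pₖ = aₖpₖ₋₁ + pₖ₋₂, qₖ = aₖqₖ₋₁ + qₖ₋₂ (with p₋₁=1, p₋₂=0, q₋₁=0, q₋₂=1):
  k=0: a=22, p=22, q=1
  k=1: a=2, p=45, q=2
  k=2: a=3, p=157, q=7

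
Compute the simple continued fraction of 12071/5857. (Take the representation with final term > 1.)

12071 = 2×5857 + 357
5857 = 16×357 + 145
357 = 2×145 + 67
145 = 2×67 + 11
67 = 6×11 + 1
11 = 11×1 + 0  (stop)
So 12071/5857 = [2; 16, 2, 2, 6, 11].

[2; 16, 2, 2, 6, 11]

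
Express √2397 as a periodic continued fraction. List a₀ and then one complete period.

[48; 1, 23, 2, 23, 1, 96]

a₀ = ⌊√2397⌋ = 48.
With m₀=0, d₀=1 and mₖ₊₁ = dₖaₖ − mₖ, dₖ₊₁ = (n − mₖ₊₁²)/dₖ, aₖ₊₁ = ⌊(a₀+mₖ₊₁)/dₖ₊₁⌋:
  k=1: m=48, d=93, a=1
  k=2: m=45, d=4, a=23
  k=3: m=47, d=47, a=2
  k=4: m=47, d=4, a=23
  k=5: m=45, d=93, a=1
  k=6: m=48, d=1, a=96
d=1 and a=2a₀=96 at k=6, so the next step gives (m, d) = (48, 93) again — its k=1 value — and the period has length 6.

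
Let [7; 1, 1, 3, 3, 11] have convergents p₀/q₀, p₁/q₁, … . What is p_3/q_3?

53/7

Using pₖ = aₖpₖ₋₁ + pₖ₋₂, qₖ = aₖqₖ₋₁ + qₖ₋₂ (with p₋₁=1, p₋₂=0, q₋₁=0, q₋₂=1):
  k=0: a=7, p=7, q=1
  k=1: a=1, p=8, q=1
  k=2: a=1, p=15, q=2
  k=3: a=3, p=53, q=7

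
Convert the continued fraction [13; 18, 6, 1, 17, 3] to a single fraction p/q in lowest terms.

Fold from the inside: start with 3/1.
  17 + 1/3 = 52/3
  1 + 3/52 = 55/52
  6 + 52/55 = 382/55
  18 + 55/382 = 6931/382
  13 + 382/6931 = 90485/6931

90485/6931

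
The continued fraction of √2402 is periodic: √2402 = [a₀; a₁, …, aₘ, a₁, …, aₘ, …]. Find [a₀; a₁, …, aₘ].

[49; 98]

a₀ = ⌊√2402⌋ = 49.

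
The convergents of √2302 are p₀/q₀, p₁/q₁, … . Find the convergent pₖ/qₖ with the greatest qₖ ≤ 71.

√2302 = [47; 1, 46, 1, 94, …] (period length 4).
Convergents:
  p_0/q_0 = 47/1
  p_1/q_1 = 48/1
  p_2/q_2 = 2255/47
  p_3/q_3 = 2303/48
  p_4/q_4 = 218737/4559
q_3 = 48 ≤ 71 < 4559 = q_4, so the answer is 2303/48.

2303/48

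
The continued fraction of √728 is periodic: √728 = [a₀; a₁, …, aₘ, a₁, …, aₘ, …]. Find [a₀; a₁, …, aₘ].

[26; 1, 52]

a₀ = ⌊√728⌋ = 26.
With m₀=0, d₀=1 and mₖ₊₁ = dₖaₖ − mₖ, dₖ₊₁ = (n − mₖ₊₁²)/dₖ, aₖ₊₁ = ⌊(a₀+mₖ₊₁)/dₖ₊₁⌋:
  k=1: m=26, d=52, a=1
  k=2: m=26, d=1, a=52
d=1 and a=2a₀=52 at k=2, so the next step gives (m, d) = (26, 52) again — its k=1 value — and the period has length 2.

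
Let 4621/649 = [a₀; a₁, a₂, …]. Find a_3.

4621 = 7·649 + 78   →  a_0 = 7
649 = 8·78 + 25   →  a_1 = 8
78 = 3·25 + 3   →  a_2 = 3
25 = 8·3 + 1   →  a_3 = 8

8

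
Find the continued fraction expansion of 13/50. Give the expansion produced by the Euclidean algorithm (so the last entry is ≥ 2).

13 = 0*50 + 13
50 = 3*13 + 11
13 = 1*11 + 2
11 = 5*2 + 1
2 = 2*1 + 0  (stop)
So 13/50 = [0; 3, 1, 5, 2].

[0; 3, 1, 5, 2]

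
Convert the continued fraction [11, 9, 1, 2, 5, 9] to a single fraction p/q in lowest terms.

Using pₖ = aₖpₖ₋₁ + pₖ₋₂ and qₖ = aₖqₖ₋₁ + qₖ₋₂:
  k=0: a=11, p=11, q=1
  k=1: a=9, p=100, q=9
  k=2: a=1, p=111, q=10
  k=3: a=2, p=322, q=29
  k=4: a=5, p=1721, q=155
  k=5: a=9, p=15811, q=1424

15811/1424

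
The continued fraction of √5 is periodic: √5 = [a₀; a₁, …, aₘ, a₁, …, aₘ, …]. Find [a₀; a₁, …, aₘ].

[2; 4]

a₀ = ⌊√5⌋ = 2.
With m₀=0, d₀=1 and mₖ₊₁ = dₖaₖ − mₖ, dₖ₊₁ = (n − mₖ₊₁²)/dₖ, aₖ₊₁ = ⌊(a₀+mₖ₊₁)/dₖ₊₁⌋:
  k=1: m=2, d=1, a=4
d=1 and a=2a₀=4 at k=1, so the next step gives (m, d) = (2, 1) again — its k=1 value — and the period has length 1.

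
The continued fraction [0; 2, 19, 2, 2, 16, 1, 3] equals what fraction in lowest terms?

Using pₖ = aₖpₖ₋₁ + pₖ₋₂ and qₖ = aₖqₖ₋₁ + qₖ₋₂:
  k=0: a=0, p=0, q=1
  k=1: a=2, p=1, q=2
  k=2: a=19, p=19, q=39
  k=3: a=2, p=39, q=80
  k=4: a=2, p=97, q=199
  k=5: a=16, p=1591, q=3264
  k=6: a=1, p=1688, q=3463
  k=7: a=3, p=6655, q=13653

6655/13653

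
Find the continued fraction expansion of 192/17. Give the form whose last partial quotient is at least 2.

192 = 11·17 + 5
17 = 3·5 + 2
5 = 2·2 + 1
2 = 2·1 + 0  (stop)
So 192/17 = [11; 3, 2, 2].

[11; 3, 2, 2]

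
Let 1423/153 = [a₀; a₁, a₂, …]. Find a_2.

1423 = 9·153 + 46   →  a_0 = 9
153 = 3·46 + 15   →  a_1 = 3
46 = 3·15 + 1   →  a_2 = 3

3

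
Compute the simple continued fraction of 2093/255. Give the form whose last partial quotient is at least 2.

2093 = 8·255 + 53
255 = 4·53 + 43
53 = 1·43 + 10
43 = 4·10 + 3
10 = 3·3 + 1
3 = 3·1 + 0  (stop)
So 2093/255 = [8; 4, 1, 4, 3, 3].

[8; 4, 1, 4, 3, 3]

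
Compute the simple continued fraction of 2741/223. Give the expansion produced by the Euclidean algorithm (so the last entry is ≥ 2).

2741 = 12*223 + 65
223 = 3*65 + 28
65 = 2*28 + 9
28 = 3*9 + 1
9 = 9*1 + 0  (stop)
So 2741/223 = [12; 3, 2, 3, 9].

[12; 3, 2, 3, 9]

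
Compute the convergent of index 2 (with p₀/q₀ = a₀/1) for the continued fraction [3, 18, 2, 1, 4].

113/37

Using pₖ = aₖpₖ₋₁ + pₖ₋₂, qₖ = aₖqₖ₋₁ + qₖ₋₂ (with p₋₁=1, p₋₂=0, q₋₁=0, q₋₂=1):
  k=0: a=3, p=3, q=1
  k=1: a=18, p=55, q=18
  k=2: a=2, p=113, q=37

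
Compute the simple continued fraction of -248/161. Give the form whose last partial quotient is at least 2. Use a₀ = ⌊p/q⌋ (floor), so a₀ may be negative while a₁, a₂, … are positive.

-248 = -2·161 + 74
161 = 2·74 + 13
74 = 5·13 + 9
13 = 1·9 + 4
9 = 2·4 + 1
4 = 4·1 + 0  (stop)
So -248/161 = [-2; 2, 5, 1, 2, 4].

[-2; 2, 5, 1, 2, 4]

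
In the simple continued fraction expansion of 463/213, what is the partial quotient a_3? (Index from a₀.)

463 = 2·213 + 37   →  a_0 = 2
213 = 5·37 + 28   →  a_1 = 5
37 = 1·28 + 9   →  a_2 = 1
28 = 3·9 + 1   →  a_3 = 3

3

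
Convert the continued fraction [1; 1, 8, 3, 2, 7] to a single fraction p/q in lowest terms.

Using pₖ = aₖpₖ₋₁ + pₖ₋₂ and qₖ = aₖqₖ₋₁ + qₖ₋₂:
  k=0: a=1, p=1, q=1
  k=1: a=1, p=2, q=1
  k=2: a=8, p=17, q=9
  k=3: a=3, p=53, q=28
  k=4: a=2, p=123, q=65
  k=5: a=7, p=914, q=483

914/483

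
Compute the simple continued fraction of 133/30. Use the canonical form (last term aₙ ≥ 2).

[4; 2, 3, 4]

133 = 4×30 + 13
30 = 2×13 + 4
13 = 3×4 + 1
4 = 4×1 + 0  (stop)
So 133/30 = [4; 2, 3, 4].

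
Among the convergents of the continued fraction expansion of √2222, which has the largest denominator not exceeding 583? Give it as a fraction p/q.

√2222 = [47; 7, 4, 7, 94, …] (period length 4).
Convergents:
  p_0/q_0 = 47/1
  p_1/q_1 = 330/7
  p_2/q_2 = 1367/29
  p_3/q_3 = 9899/210
  p_4/q_4 = 931873/19769
q_3 = 210 ≤ 583 < 19769 = q_4, so the answer is 9899/210.

9899/210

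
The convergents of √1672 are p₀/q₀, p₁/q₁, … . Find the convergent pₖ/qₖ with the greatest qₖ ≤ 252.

√1672 = [40; 1, 8, 10, 8, 1, 80, …] (period length 6).
Convergents:
  p_0/q_0 = 40/1
  p_1/q_1 = 41/1
  p_2/q_2 = 368/9
  p_3/q_3 = 3721/91
  p_4/q_4 = 30136/737
q_3 = 91 ≤ 252 < 737 = q_4, so the answer is 3721/91.

3721/91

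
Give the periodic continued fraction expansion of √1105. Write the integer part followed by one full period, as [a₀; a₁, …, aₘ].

a₀ = ⌊√1105⌋ = 33.
With m₀=0, d₀=1 and mₖ₊₁ = dₖaₖ − mₖ, dₖ₊₁ = (n − mₖ₊₁²)/dₖ, aₖ₊₁ = ⌊(a₀+mₖ₊₁)/dₖ₊₁⌋:
  k=1: m=33, d=16, a=4
  k=2: m=31, d=9, a=7
  k=3: m=32, d=9, a=7
  k=4: m=31, d=16, a=4
  k=5: m=33, d=1, a=66
d=1 and a=2a₀=66 at k=5, so the next step gives (m, d) = (33, 16) again — its k=1 value — and the period has length 5.

[33; 4, 7, 7, 4, 66]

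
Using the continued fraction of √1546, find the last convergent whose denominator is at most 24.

√1546 = [39; 3, 7, 1, 1, 7, 3, 78, …] (period length 7).
Convergents:
  p_0/q_0 = 39/1
  p_1/q_1 = 118/3
  p_2/q_2 = 865/22
  p_3/q_3 = 983/25
q_2 = 22 ≤ 24 < 25 = q_3, so the answer is 865/22.

865/22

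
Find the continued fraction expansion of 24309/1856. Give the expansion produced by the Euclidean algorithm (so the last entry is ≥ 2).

[13; 10, 3, 1, 14, 3]

24309 = 13*1856 + 181
1856 = 10*181 + 46
181 = 3*46 + 43
46 = 1*43 + 3
43 = 14*3 + 1
3 = 3*1 + 0  (stop)
So 24309/1856 = [13; 10, 3, 1, 14, 3].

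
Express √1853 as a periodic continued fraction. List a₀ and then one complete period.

[43; 21, 1, 1, 21, 86]

a₀ = ⌊√1853⌋ = 43.
With m₀=0, d₀=1 and mₖ₊₁ = dₖaₖ − mₖ, dₖ₊₁ = (n − mₖ₊₁²)/dₖ, aₖ₊₁ = ⌊(a₀+mₖ₊₁)/dₖ₊₁⌋:
  k=1: m=43, d=4, a=21
  k=2: m=41, d=43, a=1
  k=3: m=2, d=43, a=1
  k=4: m=41, d=4, a=21
  k=5: m=43, d=1, a=86
d=1 and a=2a₀=86 at k=5, so the next step gives (m, d) = (43, 4) again — its k=1 value — and the period has length 5.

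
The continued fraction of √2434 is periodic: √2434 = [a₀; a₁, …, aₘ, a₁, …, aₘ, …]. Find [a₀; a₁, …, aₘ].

a₀ = ⌊√2434⌋ = 49.
With m₀=0, d₀=1 and mₖ₊₁ = dₖaₖ − mₖ, dₖ₊₁ = (n − mₖ₊₁²)/dₖ, aₖ₊₁ = ⌊(a₀+mₖ₊₁)/dₖ₊₁⌋:
  k=1: m=49, d=33, a=2
  k=2: m=17, d=65, a=1
  k=3: m=48, d=2, a=48
  k=4: m=48, d=65, a=1
  k=5: m=17, d=33, a=2
  k=6: m=49, d=1, a=98
d=1 and a=2a₀=98 at k=6, so the next step gives (m, d) = (49, 33) again — its k=1 value — and the period has length 6.

[49; 2, 1, 48, 1, 2, 98]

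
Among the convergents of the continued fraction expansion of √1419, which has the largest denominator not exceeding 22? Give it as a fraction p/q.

√1419 = [37; 1, 2, 37, 2, 1, 74, …] (period length 6).
Convergents:
  p_0/q_0 = 37/1
  p_1/q_1 = 38/1
  p_2/q_2 = 113/3
  p_3/q_3 = 4219/112
q_2 = 3 ≤ 22 < 112 = q_3, so the answer is 113/3.

113/3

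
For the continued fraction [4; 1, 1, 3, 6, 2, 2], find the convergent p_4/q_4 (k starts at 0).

Using pₖ = aₖpₖ₋₁ + pₖ₋₂, qₖ = aₖqₖ₋₁ + qₖ₋₂ (with p₋₁=1, p₋₂=0, q₋₁=0, q₋₂=1):
  k=0: a=4, p=4, q=1
  k=1: a=1, p=5, q=1
  k=2: a=1, p=9, q=2
  k=3: a=3, p=32, q=7
  k=4: a=6, p=201, q=44

201/44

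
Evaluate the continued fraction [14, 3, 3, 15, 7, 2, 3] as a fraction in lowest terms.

114777/8026

Fold from the inside: start with 3/1.
  2 + 1/3 = 7/3
  7 + 3/7 = 52/7
  15 + 7/52 = 787/52
  3 + 52/787 = 2413/787
  3 + 787/2413 = 8026/2413
  14 + 2413/8026 = 114777/8026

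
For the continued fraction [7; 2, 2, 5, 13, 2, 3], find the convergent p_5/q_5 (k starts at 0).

Using pₖ = aₖpₖ₋₁ + pₖ₋₂, qₖ = aₖqₖ₋₁ + qₖ₋₂ (with p₋₁=1, p₋₂=0, q₋₁=0, q₋₂=1):
  k=0: a=7, p=7, q=1
  k=1: a=2, p=15, q=2
  k=2: a=2, p=37, q=5
  k=3: a=5, p=200, q=27
  k=4: a=13, p=2637, q=356
  k=5: a=2, p=5474, q=739

5474/739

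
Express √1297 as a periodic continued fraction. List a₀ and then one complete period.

a₀ = ⌊√1297⌋ = 36.
With m₀=0, d₀=1 and mₖ₊₁ = dₖaₖ − mₖ, dₖ₊₁ = (n − mₖ₊₁²)/dₖ, aₖ₊₁ = ⌊(a₀+mₖ₊₁)/dₖ₊₁⌋:
  k=1: m=36, d=1, a=72
d=1 and a=2a₀=72 at k=1, so the next step gives (m, d) = (36, 1) again — its k=1 value — and the period has length 1.

[36; 72]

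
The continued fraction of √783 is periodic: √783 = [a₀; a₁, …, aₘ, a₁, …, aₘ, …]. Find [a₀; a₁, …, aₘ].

a₀ = ⌊√783⌋ = 27.

[27; 1, 54]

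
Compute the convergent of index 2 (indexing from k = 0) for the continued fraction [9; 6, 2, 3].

119/13

Using pₖ = aₖpₖ₋₁ + pₖ₋₂, qₖ = aₖqₖ₋₁ + qₖ₋₂ (with p₋₁=1, p₋₂=0, q₋₁=0, q₋₂=1):
  k=0: a=9, p=9, q=1
  k=1: a=6, p=55, q=6
  k=2: a=2, p=119, q=13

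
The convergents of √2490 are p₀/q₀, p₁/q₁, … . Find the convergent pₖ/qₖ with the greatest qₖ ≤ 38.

√2490 = [49; 1, 8, 1, 98, …] (period length 4).
Convergents:
  p_0/q_0 = 49/1
  p_1/q_1 = 50/1
  p_2/q_2 = 449/9
  p_3/q_3 = 499/10
  p_4/q_4 = 49351/989
q_3 = 10 ≤ 38 < 989 = q_4, so the answer is 499/10.

499/10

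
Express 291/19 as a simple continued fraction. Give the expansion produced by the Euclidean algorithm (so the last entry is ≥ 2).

291 = 15*19 + 6
19 = 3*6 + 1
6 = 6*1 + 0  (stop)
So 291/19 = [15; 3, 6].

[15; 3, 6]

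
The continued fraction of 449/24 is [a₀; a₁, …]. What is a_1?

1

449 = 18·24 + 17   →  a_0 = 18
24 = 1·17 + 7   →  a_1 = 1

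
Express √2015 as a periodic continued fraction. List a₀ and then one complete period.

[44; 1, 7, 1, 88]

a₀ = ⌊√2015⌋ = 44.
With m₀=0, d₀=1 and mₖ₊₁ = dₖaₖ − mₖ, dₖ₊₁ = (n − mₖ₊₁²)/dₖ, aₖ₊₁ = ⌊(a₀+mₖ₊₁)/dₖ₊₁⌋:
  k=1: m=44, d=79, a=1
  k=2: m=35, d=10, a=7
  k=3: m=35, d=79, a=1
  k=4: m=44, d=1, a=88
d=1 and a=2a₀=88 at k=4, so the next step gives (m, d) = (44, 79) again — its k=1 value — and the period has length 4.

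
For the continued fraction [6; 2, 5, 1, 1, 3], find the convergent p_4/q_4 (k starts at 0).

Using pₖ = aₖpₖ₋₁ + pₖ₋₂, qₖ = aₖqₖ₋₁ + qₖ₋₂ (with p₋₁=1, p₋₂=0, q₋₁=0, q₋₂=1):
  k=0: a=6, p=6, q=1
  k=1: a=2, p=13, q=2
  k=2: a=5, p=71, q=11
  k=3: a=1, p=84, q=13
  k=4: a=1, p=155, q=24

155/24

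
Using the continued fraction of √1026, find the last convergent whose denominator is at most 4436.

√1026 = [32; 32, 64, …] (period length 2).
Convergents:
  p_0/q_0 = 32/1
  p_1/q_1 = 1025/32
  p_2/q_2 = 65632/2049
  p_3/q_3 = 2101249/65600
q_2 = 2049 ≤ 4436 < 65600 = q_3, so the answer is 65632/2049.

65632/2049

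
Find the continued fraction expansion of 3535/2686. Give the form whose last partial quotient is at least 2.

3535 = 1×2686 + 849
2686 = 3×849 + 139
849 = 6×139 + 15
139 = 9×15 + 4
15 = 3×4 + 3
4 = 1×3 + 1
3 = 3×1 + 0  (stop)
So 3535/2686 = [1; 3, 6, 9, 3, 1, 3].

[1; 3, 6, 9, 3, 1, 3]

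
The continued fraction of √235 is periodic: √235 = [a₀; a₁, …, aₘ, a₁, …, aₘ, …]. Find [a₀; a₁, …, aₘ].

[15; 3, 30]

a₀ = ⌊√235⌋ = 15.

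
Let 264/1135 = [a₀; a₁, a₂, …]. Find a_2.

3

264 = 0·1135 + 264   →  a_0 = 0
1135 = 4·264 + 79   →  a_1 = 4
264 = 3·79 + 27   →  a_2 = 3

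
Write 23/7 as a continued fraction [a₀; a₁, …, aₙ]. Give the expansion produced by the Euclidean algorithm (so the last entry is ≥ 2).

[3; 3, 2]

23 = 3×7 + 2
7 = 3×2 + 1
2 = 2×1 + 0  (stop)
So 23/7 = [3; 3, 2].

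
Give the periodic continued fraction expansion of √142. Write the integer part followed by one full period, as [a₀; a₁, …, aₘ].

a₀ = ⌊√142⌋ = 11.
With m₀=0, d₀=1 and mₖ₊₁ = dₖaₖ − mₖ, dₖ₊₁ = (n − mₖ₊₁²)/dₖ, aₖ₊₁ = ⌊(a₀+mₖ₊₁)/dₖ₊₁⌋:
  k=1: m=11, d=21, a=1
  k=2: m=10, d=2, a=10
  k=3: m=10, d=21, a=1
  k=4: m=11, d=1, a=22
d=1 and a=2a₀=22 at k=4, so the next step gives (m, d) = (11, 21) again — its k=1 value — and the period has length 4.

[11; 1, 10, 1, 22]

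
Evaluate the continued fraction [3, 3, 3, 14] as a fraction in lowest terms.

Using pₖ = aₖpₖ₋₁ + pₖ₋₂ and qₖ = aₖqₖ₋₁ + qₖ₋₂:
  k=0: a=3, p=3, q=1
  k=1: a=3, p=10, q=3
  k=2: a=3, p=33, q=10
  k=3: a=14, p=472, q=143

472/143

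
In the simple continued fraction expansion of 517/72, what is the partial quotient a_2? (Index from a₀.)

517 = 7·72 + 13   →  a_0 = 7
72 = 5·13 + 7   →  a_1 = 5
13 = 1·7 + 6   →  a_2 = 1

1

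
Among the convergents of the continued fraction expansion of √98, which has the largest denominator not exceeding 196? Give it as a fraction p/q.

1871/189

√98 = [9; 1, 8, 1, 18, …] (period length 4).
Convergents:
  p_0/q_0 = 9/1
  p_1/q_1 = 10/1
  p_2/q_2 = 89/9
  p_3/q_3 = 99/10
  p_4/q_4 = 1871/189
  p_5/q_5 = 1970/199
q_4 = 189 ≤ 196 < 199 = q_5, so the answer is 1871/189.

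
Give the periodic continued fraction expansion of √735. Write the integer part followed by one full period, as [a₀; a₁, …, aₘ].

a₀ = ⌊√735⌋ = 27.
With m₀=0, d₀=1 and mₖ₊₁ = dₖaₖ − mₖ, dₖ₊₁ = (n − mₖ₊₁²)/dₖ, aₖ₊₁ = ⌊(a₀+mₖ₊₁)/dₖ₊₁⌋:
  k=1: m=27, d=6, a=9
  k=2: m=27, d=1, a=54
d=1 and a=2a₀=54 at k=2, so the next step gives (m, d) = (27, 6) again — its k=1 value — and the period has length 2.

[27; 9, 54]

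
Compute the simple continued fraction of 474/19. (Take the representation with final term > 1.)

474 = 24×19 + 18
19 = 1×18 + 1
18 = 18×1 + 0  (stop)
So 474/19 = [24; 1, 18].

[24; 1, 18]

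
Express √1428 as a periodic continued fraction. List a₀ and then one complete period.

a₀ = ⌊√1428⌋ = 37.

[37; 1, 3, 1, 2, 1, 3, 1, 74]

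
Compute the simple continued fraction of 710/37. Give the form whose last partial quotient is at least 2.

[19; 5, 3, 2]

710 = 19·37 + 7
37 = 5·7 + 2
7 = 3·2 + 1
2 = 2·1 + 0  (stop)
So 710/37 = [19; 5, 3, 2].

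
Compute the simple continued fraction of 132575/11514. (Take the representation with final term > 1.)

132575 = 11·11514 + 5921
11514 = 1·5921 + 5593
5921 = 1·5593 + 328
5593 = 17·328 + 17
328 = 19·17 + 5
17 = 3·5 + 2
5 = 2·2 + 1
2 = 2·1 + 0  (stop)
So 132575/11514 = [11; 1, 1, 17, 19, 3, 2, 2].

[11; 1, 1, 17, 19, 3, 2, 2]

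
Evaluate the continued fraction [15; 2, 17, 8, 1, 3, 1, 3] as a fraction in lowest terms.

91103/5883

Using pₖ = aₖpₖ₋₁ + pₖ₋₂ and qₖ = aₖqₖ₋₁ + qₖ₋₂:
  k=0: a=15, p=15, q=1
  k=1: a=2, p=31, q=2
  k=2: a=17, p=542, q=35
  k=3: a=8, p=4367, q=282
  k=4: a=1, p=4909, q=317
  k=5: a=3, p=19094, q=1233
  k=6: a=1, p=24003, q=1550
  k=7: a=3, p=91103, q=5883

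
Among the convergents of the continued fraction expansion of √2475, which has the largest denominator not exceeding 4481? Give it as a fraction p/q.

79201/1592

√2475 = [49; 1, 2, 1, 98, …] (period length 4).
Convergents:
  p_0/q_0 = 49/1
  p_1/q_1 = 50/1
  p_2/q_2 = 149/3
  p_3/q_3 = 199/4
  p_4/q_4 = 19651/395
  p_5/q_5 = 19850/399
  p_6/q_6 = 59351/1193
  p_7/q_7 = 79201/1592
  p_8/q_8 = 7821049/157209
q_7 = 1592 ≤ 4481 < 157209 = q_8, so the answer is 79201/1592.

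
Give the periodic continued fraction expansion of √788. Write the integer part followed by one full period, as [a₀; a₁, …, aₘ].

a₀ = ⌊√788⌋ = 28.
With m₀=0, d₀=1 and mₖ₊₁ = dₖaₖ − mₖ, dₖ₊₁ = (n − mₖ₊₁²)/dₖ, aₖ₊₁ = ⌊(a₀+mₖ₊₁)/dₖ₊₁⌋:
  k=1: m=28, d=4, a=14
  k=2: m=28, d=1, a=56
d=1 and a=2a₀=56 at k=2, so the next step gives (m, d) = (28, 4) again — its k=1 value — and the period has length 2.

[28; 14, 56]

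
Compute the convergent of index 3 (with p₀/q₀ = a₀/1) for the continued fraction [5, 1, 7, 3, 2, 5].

Using pₖ = aₖpₖ₋₁ + pₖ₋₂, qₖ = aₖqₖ₋₁ + qₖ₋₂ (with p₋₁=1, p₋₂=0, q₋₁=0, q₋₂=1):
  k=0: a=5, p=5, q=1
  k=1: a=1, p=6, q=1
  k=2: a=7, p=47, q=8
  k=3: a=3, p=147, q=25

147/25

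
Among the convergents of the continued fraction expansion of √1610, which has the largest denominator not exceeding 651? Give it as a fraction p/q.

√1610 = [40; 8, 80, …] (period length 2).
Convergents:
  p_0/q_0 = 40/1
  p_1/q_1 = 321/8
  p_2/q_2 = 25720/641
  p_3/q_3 = 206081/5136
q_2 = 641 ≤ 651 < 5136 = q_3, so the answer is 25720/641.

25720/641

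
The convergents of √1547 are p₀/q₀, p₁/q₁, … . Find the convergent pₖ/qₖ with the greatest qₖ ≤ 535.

√1547 = [39; 3, 78, …] (period length 2).
Convergents:
  p_0/q_0 = 39/1
  p_1/q_1 = 118/3
  p_2/q_2 = 9243/235
  p_3/q_3 = 27847/708
q_2 = 235 ≤ 535 < 708 = q_3, so the answer is 9243/235.

9243/235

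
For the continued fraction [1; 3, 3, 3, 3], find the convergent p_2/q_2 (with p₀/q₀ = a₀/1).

Using pₖ = aₖpₖ₋₁ + pₖ₋₂, qₖ = aₖqₖ₋₁ + qₖ₋₂ (with p₋₁=1, p₋₂=0, q₋₁=0, q₋₂=1):
  k=0: a=1, p=1, q=1
  k=1: a=3, p=4, q=3
  k=2: a=3, p=13, q=10

13/10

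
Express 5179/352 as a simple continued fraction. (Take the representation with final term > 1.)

[14; 1, 2, 2, 16, 3]

5179 = 14*352 + 251
352 = 1*251 + 101
251 = 2*101 + 49
101 = 2*49 + 3
49 = 16*3 + 1
3 = 3*1 + 0  (stop)
So 5179/352 = [14; 1, 2, 2, 16, 3].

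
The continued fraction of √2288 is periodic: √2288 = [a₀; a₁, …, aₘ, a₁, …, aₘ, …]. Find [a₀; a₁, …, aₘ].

[47; 1, 4, 1, 94]

a₀ = ⌊√2288⌋ = 47.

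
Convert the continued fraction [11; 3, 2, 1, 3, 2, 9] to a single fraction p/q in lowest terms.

8959/793

Fold from the inside: start with 9/1.
  2 + 1/9 = 19/9
  3 + 9/19 = 66/19
  1 + 19/66 = 85/66
  2 + 66/85 = 236/85
  3 + 85/236 = 793/236
  11 + 236/793 = 8959/793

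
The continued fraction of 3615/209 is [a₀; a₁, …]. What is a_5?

3

3615 = 17·209 + 62   →  a_0 = 17
209 = 3·62 + 23   →  a_1 = 3
62 = 2·23 + 16   →  a_2 = 2
23 = 1·16 + 7   →  a_3 = 1
16 = 2·7 + 2   →  a_4 = 2
7 = 3·2 + 1   →  a_5 = 3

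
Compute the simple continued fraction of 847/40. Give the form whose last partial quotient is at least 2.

847 = 21×40 + 7
40 = 5×7 + 5
7 = 1×5 + 2
5 = 2×2 + 1
2 = 2×1 + 0  (stop)
So 847/40 = [21; 5, 1, 2, 2].

[21; 5, 1, 2, 2]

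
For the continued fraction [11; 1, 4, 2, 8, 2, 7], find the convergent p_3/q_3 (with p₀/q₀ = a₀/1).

Using pₖ = aₖpₖ₋₁ + pₖ₋₂, qₖ = aₖqₖ₋₁ + qₖ₋₂ (with p₋₁=1, p₋₂=0, q₋₁=0, q₋₂=1):
  k=0: a=11, p=11, q=1
  k=1: a=1, p=12, q=1
  k=2: a=4, p=59, q=5
  k=3: a=2, p=130, q=11

130/11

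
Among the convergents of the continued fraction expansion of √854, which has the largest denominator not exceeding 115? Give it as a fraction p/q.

√854 = [29; 4, 2, 11, 4, 11, 2, 4, 58, …] (period length 8).
Convergents:
  p_0/q_0 = 29/1
  p_1/q_1 = 117/4
  p_2/q_2 = 263/9
  p_3/q_3 = 3010/103
  p_4/q_4 = 12303/421
q_3 = 103 ≤ 115 < 421 = q_4, so the answer is 3010/103.

3010/103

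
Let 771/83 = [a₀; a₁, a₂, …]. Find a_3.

5

771 = 9·83 + 24   →  a_0 = 9
83 = 3·24 + 11   →  a_1 = 3
24 = 2·11 + 2   →  a_2 = 2
11 = 5·2 + 1   →  a_3 = 5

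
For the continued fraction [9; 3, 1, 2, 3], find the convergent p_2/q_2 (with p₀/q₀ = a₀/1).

Using pₖ = aₖpₖ₋₁ + pₖ₋₂, qₖ = aₖqₖ₋₁ + qₖ₋₂ (with p₋₁=1, p₋₂=0, q₋₁=0, q₋₂=1):
  k=0: a=9, p=9, q=1
  k=1: a=3, p=28, q=3
  k=2: a=1, p=37, q=4

37/4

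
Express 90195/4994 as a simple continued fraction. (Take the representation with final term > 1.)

[18; 16, 2, 13, 3, 1, 2]

90195 = 18·4994 + 303
4994 = 16·303 + 146
303 = 2·146 + 11
146 = 13·11 + 3
11 = 3·3 + 2
3 = 1·2 + 1
2 = 2·1 + 0  (stop)
So 90195/4994 = [18; 16, 2, 13, 3, 1, 2].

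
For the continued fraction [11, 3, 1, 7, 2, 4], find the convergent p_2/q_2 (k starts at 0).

Using pₖ = aₖpₖ₋₁ + pₖ₋₂, qₖ = aₖqₖ₋₁ + qₖ₋₂ (with p₋₁=1, p₋₂=0, q₋₁=0, q₋₂=1):
  k=0: a=11, p=11, q=1
  k=1: a=3, p=34, q=3
  k=2: a=1, p=45, q=4

45/4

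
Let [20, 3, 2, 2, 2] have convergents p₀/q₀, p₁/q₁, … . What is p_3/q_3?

345/17

Using pₖ = aₖpₖ₋₁ + pₖ₋₂, qₖ = aₖqₖ₋₁ + qₖ₋₂ (with p₋₁=1, p₋₂=0, q₋₁=0, q₋₂=1):
  k=0: a=20, p=20, q=1
  k=1: a=3, p=61, q=3
  k=2: a=2, p=142, q=7
  k=3: a=2, p=345, q=17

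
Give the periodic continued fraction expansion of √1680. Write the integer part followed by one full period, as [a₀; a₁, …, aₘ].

[40; 1, 80]

a₀ = ⌊√1680⌋ = 40.
With m₀=0, d₀=1 and mₖ₊₁ = dₖaₖ − mₖ, dₖ₊₁ = (n − mₖ₊₁²)/dₖ, aₖ₊₁ = ⌊(a₀+mₖ₊₁)/dₖ₊₁⌋:
  k=1: m=40, d=80, a=1
  k=2: m=40, d=1, a=80
d=1 and a=2a₀=80 at k=2, so the next step gives (m, d) = (40, 80) again — its k=1 value — and the period has length 2.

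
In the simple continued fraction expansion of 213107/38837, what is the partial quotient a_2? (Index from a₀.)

19

213107 = 5·38837 + 18922   →  a_0 = 5
38837 = 2·18922 + 993   →  a_1 = 2
18922 = 19·993 + 55   →  a_2 = 19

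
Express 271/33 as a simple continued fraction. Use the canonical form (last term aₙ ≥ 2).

271 = 8·33 + 7
33 = 4·7 + 5
7 = 1·5 + 2
5 = 2·2 + 1
2 = 2·1 + 0  (stop)
So 271/33 = [8; 4, 1, 2, 2].

[8; 4, 1, 2, 2]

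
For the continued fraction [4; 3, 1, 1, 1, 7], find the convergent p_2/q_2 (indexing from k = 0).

Using pₖ = aₖpₖ₋₁ + pₖ₋₂, qₖ = aₖqₖ₋₁ + qₖ₋₂ (with p₋₁=1, p₋₂=0, q₋₁=0, q₋₂=1):
  k=0: a=4, p=4, q=1
  k=1: a=3, p=13, q=3
  k=2: a=1, p=17, q=4

17/4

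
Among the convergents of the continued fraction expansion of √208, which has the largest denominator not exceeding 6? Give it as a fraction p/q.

√208 = [14; 2, 2, 1, 2, 2, 28, …] (period length 6).
Convergents:
  p_0/q_0 = 14/1
  p_1/q_1 = 29/2
  p_2/q_2 = 72/5
  p_3/q_3 = 101/7
q_2 = 5 ≤ 6 < 7 = q_3, so the answer is 72/5.

72/5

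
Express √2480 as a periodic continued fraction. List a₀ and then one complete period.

a₀ = ⌊√2480⌋ = 49.
With m₀=0, d₀=1 and mₖ₊₁ = dₖaₖ − mₖ, dₖ₊₁ = (n − mₖ₊₁²)/dₖ, aₖ₊₁ = ⌊(a₀+mₖ₊₁)/dₖ₊₁⌋:
  k=1: m=49, d=79, a=1
  k=2: m=30, d=20, a=3
  k=3: m=30, d=79, a=1
  k=4: m=49, d=1, a=98
d=1 and a=2a₀=98 at k=4, so the next step gives (m, d) = (49, 79) again — its k=1 value — and the period has length 4.

[49; 1, 3, 1, 98]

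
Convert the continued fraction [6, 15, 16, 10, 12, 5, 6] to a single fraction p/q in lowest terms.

Fold from the inside: start with 6/1.
  5 + 1/6 = 31/6
  12 + 6/31 = 378/31
  10 + 31/378 = 3811/378
  16 + 378/3811 = 61354/3811
  15 + 3811/61354 = 924121/61354
  6 + 61354/924121 = 5606080/924121

5606080/924121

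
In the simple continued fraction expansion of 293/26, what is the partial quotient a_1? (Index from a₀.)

3

293 = 11·26 + 7   →  a_0 = 11
26 = 3·7 + 5   →  a_1 = 3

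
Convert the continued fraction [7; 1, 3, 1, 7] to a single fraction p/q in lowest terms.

304/39

Fold from the inside: start with 7/1.
  1 + 1/7 = 8/7
  3 + 7/8 = 31/8
  1 + 8/31 = 39/31
  7 + 31/39 = 304/39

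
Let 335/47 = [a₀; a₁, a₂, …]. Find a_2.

335 = 7·47 + 6   →  a_0 = 7
47 = 7·6 + 5   →  a_1 = 7
6 = 1·5 + 1   →  a_2 = 1

1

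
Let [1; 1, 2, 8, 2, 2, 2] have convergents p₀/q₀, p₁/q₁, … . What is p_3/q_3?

42/25

Using pₖ = aₖpₖ₋₁ + pₖ₋₂, qₖ = aₖqₖ₋₁ + qₖ₋₂ (with p₋₁=1, p₋₂=0, q₋₁=0, q₋₂=1):
  k=0: a=1, p=1, q=1
  k=1: a=1, p=2, q=1
  k=2: a=2, p=5, q=3
  k=3: a=8, p=42, q=25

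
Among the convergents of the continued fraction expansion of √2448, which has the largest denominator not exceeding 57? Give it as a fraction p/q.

2177/44

√2448 = [49; 2, 10, 2, 98, …] (period length 4).
Convergents:
  p_0/q_0 = 49/1
  p_1/q_1 = 99/2
  p_2/q_2 = 1039/21
  p_3/q_3 = 2177/44
  p_4/q_4 = 214385/4333
q_3 = 44 ≤ 57 < 4333 = q_4, so the answer is 2177/44.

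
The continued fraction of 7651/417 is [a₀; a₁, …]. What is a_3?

7651 = 18·417 + 145   →  a_0 = 18
417 = 2·145 + 127   →  a_1 = 2
145 = 1·127 + 18   →  a_2 = 1
127 = 7·18 + 1   →  a_3 = 7

7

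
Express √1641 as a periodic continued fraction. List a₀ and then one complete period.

a₀ = ⌊√1641⌋ = 40.
With m₀=0, d₀=1 and mₖ₊₁ = dₖaₖ − mₖ, dₖ₊₁ = (n − mₖ₊₁²)/dₖ, aₖ₊₁ = ⌊(a₀+mₖ₊₁)/dₖ₊₁⌋:
  k=1: m=40, d=41, a=1
  k=2: m=1, d=40, a=1
  k=3: m=39, d=3, a=26
  k=4: m=39, d=40, a=1
  k=5: m=1, d=41, a=1
  k=6: m=40, d=1, a=80
d=1 and a=2a₀=80 at k=6, so the next step gives (m, d) = (40, 41) again — its k=1 value — and the period has length 6.

[40; 1, 1, 26, 1, 1, 80]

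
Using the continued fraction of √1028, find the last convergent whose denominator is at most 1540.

32864/1025

√1028 = [32; 16, 64, …] (period length 2).
Convergents:
  p_0/q_0 = 32/1
  p_1/q_1 = 513/16
  p_2/q_2 = 32864/1025
  p_3/q_3 = 526337/16416
q_2 = 1025 ≤ 1540 < 16416 = q_3, so the answer is 32864/1025.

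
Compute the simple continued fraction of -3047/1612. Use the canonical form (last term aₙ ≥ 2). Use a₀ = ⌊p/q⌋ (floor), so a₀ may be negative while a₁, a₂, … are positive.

-3047 = -2·1612 + 177
1612 = 9·177 + 19
177 = 9·19 + 6
19 = 3·6 + 1
6 = 6·1 + 0  (stop)
So -3047/1612 = [-2; 9, 9, 3, 6].

[-2; 9, 9, 3, 6]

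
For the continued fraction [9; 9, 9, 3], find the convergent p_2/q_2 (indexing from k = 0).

Using pₖ = aₖpₖ₋₁ + pₖ₋₂, qₖ = aₖqₖ₋₁ + qₖ₋₂ (with p₋₁=1, p₋₂=0, q₋₁=0, q₋₂=1):
  k=0: a=9, p=9, q=1
  k=1: a=9, p=82, q=9
  k=2: a=9, p=747, q=82

747/82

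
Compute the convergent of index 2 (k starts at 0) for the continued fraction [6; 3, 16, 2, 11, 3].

310/49

Using pₖ = aₖpₖ₋₁ + pₖ₋₂, qₖ = aₖqₖ₋₁ + qₖ₋₂ (with p₋₁=1, p₋₂=0, q₋₁=0, q₋₂=1):
  k=0: a=6, p=6, q=1
  k=1: a=3, p=19, q=3
  k=2: a=16, p=310, q=49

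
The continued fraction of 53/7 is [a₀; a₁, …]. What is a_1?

53 = 7·7 + 4   →  a_0 = 7
7 = 1·4 + 3   →  a_1 = 1

1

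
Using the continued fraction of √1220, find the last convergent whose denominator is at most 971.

√1220 = [34; 1, 12, 1, 68, …] (period length 4).
Convergents:
  p_0/q_0 = 34/1
  p_1/q_1 = 35/1
  p_2/q_2 = 454/13
  p_3/q_3 = 489/14
  p_4/q_4 = 33706/965
  p_5/q_5 = 34195/979
q_4 = 965 ≤ 971 < 979 = q_5, so the answer is 33706/965.

33706/965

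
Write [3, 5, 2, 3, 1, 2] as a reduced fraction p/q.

Using pₖ = aₖpₖ₋₁ + pₖ₋₂ and qₖ = aₖqₖ₋₁ + qₖ₋₂:
  k=0: a=3, p=3, q=1
  k=1: a=5, p=16, q=5
  k=2: a=2, p=35, q=11
  k=3: a=3, p=121, q=38
  k=4: a=1, p=156, q=49
  k=5: a=2, p=433, q=136

433/136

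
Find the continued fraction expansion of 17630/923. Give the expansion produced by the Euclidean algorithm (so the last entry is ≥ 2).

17630 = 19·923 + 93
923 = 9·93 + 86
93 = 1·86 + 7
86 = 12·7 + 2
7 = 3·2 + 1
2 = 2·1 + 0  (stop)
So 17630/923 = [19; 9, 1, 12, 3, 2].

[19; 9, 1, 12, 3, 2]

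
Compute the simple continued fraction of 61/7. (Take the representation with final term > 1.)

[8; 1, 2, 2]

61 = 8*7 + 5
7 = 1*5 + 2
5 = 2*2 + 1
2 = 2*1 + 0  (stop)
So 61/7 = [8; 1, 2, 2].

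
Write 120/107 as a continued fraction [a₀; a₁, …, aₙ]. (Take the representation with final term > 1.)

120 = 1×107 + 13
107 = 8×13 + 3
13 = 4×3 + 1
3 = 3×1 + 0  (stop)
So 120/107 = [1; 8, 4, 3].

[1; 8, 4, 3]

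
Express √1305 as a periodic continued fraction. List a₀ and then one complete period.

[36; 8, 72]

a₀ = ⌊√1305⌋ = 36.
With m₀=0, d₀=1 and mₖ₊₁ = dₖaₖ − mₖ, dₖ₊₁ = (n − mₖ₊₁²)/dₖ, aₖ₊₁ = ⌊(a₀+mₖ₊₁)/dₖ₊₁⌋:
  k=1: m=36, d=9, a=8
  k=2: m=36, d=1, a=72
d=1 and a=2a₀=72 at k=2, so the next step gives (m, d) = (36, 9) again — its k=1 value — and the period has length 2.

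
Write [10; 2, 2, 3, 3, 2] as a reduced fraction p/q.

1343/129

Using pₖ = aₖpₖ₋₁ + pₖ₋₂ and qₖ = aₖqₖ₋₁ + qₖ₋₂:
  k=0: a=10, p=10, q=1
  k=1: a=2, p=21, q=2
  k=2: a=2, p=52, q=5
  k=3: a=3, p=177, q=17
  k=4: a=3, p=583, q=56
  k=5: a=2, p=1343, q=129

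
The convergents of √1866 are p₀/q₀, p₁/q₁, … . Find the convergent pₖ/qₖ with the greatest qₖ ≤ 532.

15551/360

√1866 = [43; 5, 14, 5, 86, …] (period length 4).
Convergents:
  p_0/q_0 = 43/1
  p_1/q_1 = 216/5
  p_2/q_2 = 3067/71
  p_3/q_3 = 15551/360
  p_4/q_4 = 1340453/31031
q_3 = 360 ≤ 532 < 31031 = q_4, so the answer is 15551/360.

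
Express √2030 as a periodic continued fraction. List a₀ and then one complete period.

a₀ = ⌊√2030⌋ = 45.

[45; 18, 90]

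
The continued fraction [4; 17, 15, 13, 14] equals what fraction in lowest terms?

Fold from the inside: start with 14/1.
  13 + 1/14 = 183/14
  15 + 14/183 = 2759/183
  17 + 183/2759 = 47086/2759
  4 + 2759/47086 = 191103/47086

191103/47086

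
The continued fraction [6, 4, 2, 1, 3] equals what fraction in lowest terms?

299/48

Fold from the inside: start with 3/1.
  1 + 1/3 = 4/3
  2 + 3/4 = 11/4
  4 + 4/11 = 48/11
  6 + 11/48 = 299/48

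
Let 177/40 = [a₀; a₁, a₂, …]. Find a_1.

2

177 = 4·40 + 17   →  a_0 = 4
40 = 2·17 + 6   →  a_1 = 2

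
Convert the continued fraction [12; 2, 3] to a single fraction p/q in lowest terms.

Using pₖ = aₖpₖ₋₁ + pₖ₋₂ and qₖ = aₖqₖ₋₁ + qₖ₋₂:
  k=0: a=12, p=12, q=1
  k=1: a=2, p=25, q=2
  k=2: a=3, p=87, q=7

87/7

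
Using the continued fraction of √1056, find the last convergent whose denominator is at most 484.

√1056 = [32; 2, 64, …] (period length 2).
Convergents:
  p_0/q_0 = 32/1
  p_1/q_1 = 65/2
  p_2/q_2 = 4192/129
  p_3/q_3 = 8449/260
  p_4/q_4 = 544928/16769
q_3 = 260 ≤ 484 < 16769 = q_4, so the answer is 8449/260.

8449/260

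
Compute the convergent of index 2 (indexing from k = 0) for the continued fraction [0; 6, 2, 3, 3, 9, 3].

Using pₖ = aₖpₖ₋₁ + pₖ₋₂, qₖ = aₖqₖ₋₁ + qₖ₋₂ (with p₋₁=1, p₋₂=0, q₋₁=0, q₋₂=1):
  k=0: a=0, p=0, q=1
  k=1: a=6, p=1, q=6
  k=2: a=2, p=2, q=13

2/13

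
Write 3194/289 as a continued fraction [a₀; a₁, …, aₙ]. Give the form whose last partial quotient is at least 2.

[11; 19, 3, 1, 3]

3194 = 11×289 + 15
289 = 19×15 + 4
15 = 3×4 + 3
4 = 1×3 + 1
3 = 3×1 + 0  (stop)
So 3194/289 = [11; 19, 3, 1, 3].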